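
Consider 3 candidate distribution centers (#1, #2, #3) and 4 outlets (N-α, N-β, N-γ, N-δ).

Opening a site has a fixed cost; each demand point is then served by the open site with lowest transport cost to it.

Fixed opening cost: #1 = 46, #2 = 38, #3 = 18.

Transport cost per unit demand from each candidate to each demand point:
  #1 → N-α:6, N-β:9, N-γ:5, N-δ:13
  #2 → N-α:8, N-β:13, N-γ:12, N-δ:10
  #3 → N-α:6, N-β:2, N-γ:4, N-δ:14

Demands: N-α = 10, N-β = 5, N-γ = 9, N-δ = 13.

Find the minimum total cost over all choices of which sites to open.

292

Open {#2, #3}: assign each demand point to its cheapest open site.
  N-α→#3 10×6=60, N-β→#3 5×2=10, N-γ→#3 9×4=36, N-δ→#2 13×10=130
  transport cost 236, fixed 56 → total 292.
Compare {#3}: transport cost 288 + fixed 18 = 306.
Compare {#1, #2, #3}: transport cost 236 + fixed 102 = 338.
Compare {#1, #3}: transport cost 275 + fixed 64 = 339.
All other subsets cost ≥ 306. Minimum total cost: 292.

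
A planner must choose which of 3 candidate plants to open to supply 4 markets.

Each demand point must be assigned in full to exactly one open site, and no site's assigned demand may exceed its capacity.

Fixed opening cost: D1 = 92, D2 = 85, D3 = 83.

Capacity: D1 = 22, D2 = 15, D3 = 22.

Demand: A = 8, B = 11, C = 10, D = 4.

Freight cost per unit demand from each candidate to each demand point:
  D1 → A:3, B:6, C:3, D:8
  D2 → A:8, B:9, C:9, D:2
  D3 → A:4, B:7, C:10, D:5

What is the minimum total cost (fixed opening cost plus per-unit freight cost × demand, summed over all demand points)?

Open {D1, D3}; cheapest assignment that respects the capacities:
  D1 (cap 22, load 21): B, C — cost 11×6 + 10×3 = 96
  D3 (cap 22, load 12): A, D — cost 8×4 + 4×5 = 52
  Shipping 148, fixed 175 → total 323.
  Any other capacity-feasible assignment to {D1, D3} ships for at least 148.
Compare {D1, D2}: its best feasible assignment gives total 338.
Compare {D2, D3}: its best feasible assignment gives total 375.
Every other set of open sites that can feasibly serve all demand totals ≥ 338 even under its best assignment. Minimum: 323.

323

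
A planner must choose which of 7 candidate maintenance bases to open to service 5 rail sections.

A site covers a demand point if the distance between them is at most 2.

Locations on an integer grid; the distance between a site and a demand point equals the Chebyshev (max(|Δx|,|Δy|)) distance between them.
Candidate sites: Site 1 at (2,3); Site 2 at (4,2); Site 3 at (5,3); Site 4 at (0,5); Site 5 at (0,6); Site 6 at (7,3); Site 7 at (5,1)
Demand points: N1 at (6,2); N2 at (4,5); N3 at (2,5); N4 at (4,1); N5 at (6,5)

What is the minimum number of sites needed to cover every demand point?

2

Coverage sets (demand points within 2 of each site):
  Site 1: {N2, N3, N4}
  Site 2: {N1, N4}
  Site 3: {N1, N2, N4, N5}
  Site 4: {N3}
  Site 5: {N3}
  Site 6: {N1, N5}
  Site 7: {N1, N4}
No single site covers all 5 demand points.
But {Site 1, Site 3} covers everything, so the minimum is 2.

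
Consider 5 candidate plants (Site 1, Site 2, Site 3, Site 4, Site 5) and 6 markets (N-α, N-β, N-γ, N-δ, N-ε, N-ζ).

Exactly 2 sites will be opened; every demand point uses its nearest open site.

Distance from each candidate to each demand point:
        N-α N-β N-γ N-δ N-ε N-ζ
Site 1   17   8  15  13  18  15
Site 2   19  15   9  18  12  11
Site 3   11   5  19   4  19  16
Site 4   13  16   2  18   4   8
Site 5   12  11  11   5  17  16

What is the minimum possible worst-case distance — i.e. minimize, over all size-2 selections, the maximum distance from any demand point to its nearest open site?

11

Open {Site 3, Site 4}.
  Farthest demand point is N-α at distance 11 (to Site 3); all others are ≤ 11.
With {Site 2, Site 3} the worst case is 12.
With {Site 2, Site 5} the worst case is 12.
No size-2 selection achieves below 11.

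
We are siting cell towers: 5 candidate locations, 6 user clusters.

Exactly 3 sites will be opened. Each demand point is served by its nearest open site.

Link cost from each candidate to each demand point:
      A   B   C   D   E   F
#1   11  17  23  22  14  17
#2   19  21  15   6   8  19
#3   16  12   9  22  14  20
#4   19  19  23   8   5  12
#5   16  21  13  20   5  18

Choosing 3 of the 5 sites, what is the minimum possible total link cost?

Open {#1, #3, #4}.
  A→#1 11, B→#3 12, C→#3 9, D→#4 8, E→#4 5, F→#4 12  ⇒ total 57.
Compare {#2, #3, #4}: total 60.
Compare {#3, #4, #5}: total 62.
No size-3 selection does better; minimum is 57.

57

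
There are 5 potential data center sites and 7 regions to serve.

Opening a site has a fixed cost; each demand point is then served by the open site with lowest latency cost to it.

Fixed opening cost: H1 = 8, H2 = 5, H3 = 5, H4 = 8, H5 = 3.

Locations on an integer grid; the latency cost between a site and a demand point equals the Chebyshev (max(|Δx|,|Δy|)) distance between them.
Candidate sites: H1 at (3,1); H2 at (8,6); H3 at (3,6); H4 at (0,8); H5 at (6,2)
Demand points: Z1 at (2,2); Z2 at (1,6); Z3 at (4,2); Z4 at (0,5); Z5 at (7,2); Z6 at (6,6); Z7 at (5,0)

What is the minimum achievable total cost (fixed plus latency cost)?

Open {H3, H5}: assign each demand point to its cheapest open site.
  Z1→H3 4, Z2→H3 2, Z3→H5 2, Z4→H3 3, Z5→H5 1, Z6→H3 3, Z7→H5 2
  latency cost 17, fixed 8 → total 25.
Compare {H5}: latency cost 24 + fixed 3 = 27.
Compare {H1, H3}: latency cost 16 + fixed 13 = 29.
Compare {H1, H5}: latency cost 18 + fixed 11 = 29.
All other subsets cost ≥ 27. Minimum total cost: 25.

25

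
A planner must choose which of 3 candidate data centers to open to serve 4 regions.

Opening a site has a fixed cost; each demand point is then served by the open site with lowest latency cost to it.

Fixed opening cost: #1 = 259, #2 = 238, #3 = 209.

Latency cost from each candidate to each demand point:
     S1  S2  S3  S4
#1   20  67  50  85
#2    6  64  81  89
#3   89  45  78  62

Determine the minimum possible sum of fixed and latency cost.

Open {#2}: assign each demand point to its cheapest open site.
  S1→#2 6, S2→#2 64, S3→#2 81, S4→#2 89
  latency cost 240, fixed 238 → total 478.
Compare {#1}: latency cost 222 + fixed 259 = 481.
Compare {#3}: latency cost 274 + fixed 209 = 483.
Compare {#2, #3}: latency cost 191 + fixed 447 = 638.
All other subsets cost ≥ 481. Minimum total cost: 478.

478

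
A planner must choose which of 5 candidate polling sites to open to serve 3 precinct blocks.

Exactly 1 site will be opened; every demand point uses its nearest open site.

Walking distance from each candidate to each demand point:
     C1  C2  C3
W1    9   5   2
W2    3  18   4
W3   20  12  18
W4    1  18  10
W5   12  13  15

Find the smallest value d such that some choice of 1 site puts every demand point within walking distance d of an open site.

9

Open {W1}.
  Farthest demand point is C1 at walking distance 9 (to W1); all others are ≤ 9.
With {W5} the worst case is 15.
With {W2} the worst case is 18.
No size-1 selection achieves below 9.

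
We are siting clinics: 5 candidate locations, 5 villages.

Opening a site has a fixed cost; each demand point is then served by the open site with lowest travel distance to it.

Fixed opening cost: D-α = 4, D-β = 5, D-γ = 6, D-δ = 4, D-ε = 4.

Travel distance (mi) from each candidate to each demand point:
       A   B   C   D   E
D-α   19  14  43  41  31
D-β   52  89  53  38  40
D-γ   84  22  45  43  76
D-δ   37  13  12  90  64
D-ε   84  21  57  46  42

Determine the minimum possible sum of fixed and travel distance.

124

Open {D-α, D-δ}: assign each demand point to its cheapest open site.
  A→D-α 19, B→D-δ 13, C→D-δ 12, D→D-α 41, E→D-α 31
  travel distance 116, fixed 8 → total 124.
Compare {D-α, D-β, D-δ}: travel distance 113 + fixed 13 = 126.
Compare {D-α, D-δ, D-ε}: travel distance 116 + fixed 12 = 128.
Compare {D-α, D-γ, D-δ}: travel distance 116 + fixed 14 = 130.
All other subsets cost ≥ 126. Minimum total cost: 124.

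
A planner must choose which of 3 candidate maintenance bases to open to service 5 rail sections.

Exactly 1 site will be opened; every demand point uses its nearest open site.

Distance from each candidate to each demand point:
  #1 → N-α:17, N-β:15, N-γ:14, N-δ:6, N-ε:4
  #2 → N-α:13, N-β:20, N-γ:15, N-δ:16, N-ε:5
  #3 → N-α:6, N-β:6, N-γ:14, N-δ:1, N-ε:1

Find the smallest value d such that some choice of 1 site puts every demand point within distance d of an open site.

14

Open {#3}.
  Farthest demand point is N-γ at distance 14 (to #3); all others are ≤ 14.
With {#1} the worst case is 17.
With {#2} the worst case is 20.
No size-1 selection achieves below 14.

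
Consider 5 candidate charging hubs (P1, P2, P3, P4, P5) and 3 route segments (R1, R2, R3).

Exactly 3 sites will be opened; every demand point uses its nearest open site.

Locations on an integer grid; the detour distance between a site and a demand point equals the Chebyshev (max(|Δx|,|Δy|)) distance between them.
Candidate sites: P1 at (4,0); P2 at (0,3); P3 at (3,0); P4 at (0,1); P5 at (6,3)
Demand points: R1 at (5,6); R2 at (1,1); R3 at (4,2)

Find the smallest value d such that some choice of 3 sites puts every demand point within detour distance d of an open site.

3

Open {P1, P2, P5}.
  Farthest demand point is R1 at detour distance 3 (to P5); all others are ≤ 3.
With {P1, P3, P5} the worst case is 3.
With {P1, P4, P5} the worst case is 3.
No size-3 selection achieves below 3.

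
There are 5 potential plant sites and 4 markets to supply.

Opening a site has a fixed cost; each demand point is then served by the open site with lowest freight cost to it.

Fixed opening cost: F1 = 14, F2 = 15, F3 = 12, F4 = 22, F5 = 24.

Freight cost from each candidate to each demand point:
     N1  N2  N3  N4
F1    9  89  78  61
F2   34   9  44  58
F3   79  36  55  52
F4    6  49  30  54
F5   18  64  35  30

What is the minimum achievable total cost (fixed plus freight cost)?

Open {F2, F5}: assign each demand point to its cheapest open site.
  N1→F5 18, N2→F2 9, N3→F5 35, N4→F5 30
  freight cost 92, fixed 39 → total 131.
Compare {F2, F4}: freight cost 99 + fixed 37 = 136.
Compare {F1, F2, F5}: freight cost 83 + fixed 53 = 136.
Compare {F2, F4, F5}: freight cost 75 + fixed 61 = 136.
All other subsets cost ≥ 136. Minimum total cost: 131.

131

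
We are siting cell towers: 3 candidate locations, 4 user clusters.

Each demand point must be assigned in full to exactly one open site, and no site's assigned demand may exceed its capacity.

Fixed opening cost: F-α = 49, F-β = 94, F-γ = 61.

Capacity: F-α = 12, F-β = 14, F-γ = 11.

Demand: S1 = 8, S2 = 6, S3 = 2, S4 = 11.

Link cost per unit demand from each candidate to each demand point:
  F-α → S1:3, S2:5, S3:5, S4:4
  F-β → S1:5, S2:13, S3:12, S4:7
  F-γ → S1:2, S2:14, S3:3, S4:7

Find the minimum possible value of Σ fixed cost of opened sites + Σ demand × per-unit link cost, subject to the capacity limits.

333

Open {F-α, F-β, F-γ}; cheapest assignment that respects the capacities:
  F-α (cap 12, load 6): S2 — cost 6×5 = 30
  F-β (cap 14, load 11): S4 — cost 11×7 = 77
  F-γ (cap 11, load 10): S1, S3 — cost 8×2 + 2×3 = 22
  Shipping 129, fixed 204 → total 333.
  Any other capacity-feasible assignment to {F-α, F-β, F-γ} ships for at least 129.
Total demand is 27 and no other set of sites has combined capacity ≥ 27, so {F-α, F-β, F-γ} is the only feasible choice of open sites. Minimum: 333.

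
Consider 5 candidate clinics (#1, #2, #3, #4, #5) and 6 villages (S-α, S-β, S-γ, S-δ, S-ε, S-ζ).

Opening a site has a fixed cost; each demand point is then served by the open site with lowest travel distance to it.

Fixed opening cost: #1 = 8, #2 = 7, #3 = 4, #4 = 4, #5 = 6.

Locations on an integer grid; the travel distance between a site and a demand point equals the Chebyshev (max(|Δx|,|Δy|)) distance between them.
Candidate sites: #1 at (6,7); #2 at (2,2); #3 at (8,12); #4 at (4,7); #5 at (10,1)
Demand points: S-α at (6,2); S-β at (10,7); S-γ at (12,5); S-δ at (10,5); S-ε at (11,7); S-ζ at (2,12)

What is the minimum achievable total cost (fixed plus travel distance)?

37

Open {#1}: assign each demand point to its cheapest open site.
  S-α→#1 5, S-β→#1 4, S-γ→#1 6, S-δ→#1 4, S-ε→#1 5, S-ζ→#1 5
  travel distance 29, fixed 8 → total 37.
Compare {#3, #5}: travel distance 28 + fixed 10 = 38.
Compare {#4, #5}: travel distance 29 + fixed 10 = 39.
Compare {#1, #5}: travel distance 26 + fixed 14 = 40.
All other subsets cost ≥ 38. Minimum total cost: 37.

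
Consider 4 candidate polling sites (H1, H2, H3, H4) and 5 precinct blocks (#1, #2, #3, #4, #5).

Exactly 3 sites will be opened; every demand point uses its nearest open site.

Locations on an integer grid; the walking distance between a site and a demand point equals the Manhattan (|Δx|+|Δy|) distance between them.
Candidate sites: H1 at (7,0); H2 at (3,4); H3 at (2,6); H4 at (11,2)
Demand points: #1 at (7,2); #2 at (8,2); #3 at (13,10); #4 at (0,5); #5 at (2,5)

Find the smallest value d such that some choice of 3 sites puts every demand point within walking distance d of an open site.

10

Open {H1, H2, H4}.
  Farthest demand point is #3 at walking distance 10 (to H4); all others are ≤ 10.
With {H1, H3, H4} the worst case is 10.
With {H2, H3, H4} the worst case is 10.
No size-3 selection achieves below 10.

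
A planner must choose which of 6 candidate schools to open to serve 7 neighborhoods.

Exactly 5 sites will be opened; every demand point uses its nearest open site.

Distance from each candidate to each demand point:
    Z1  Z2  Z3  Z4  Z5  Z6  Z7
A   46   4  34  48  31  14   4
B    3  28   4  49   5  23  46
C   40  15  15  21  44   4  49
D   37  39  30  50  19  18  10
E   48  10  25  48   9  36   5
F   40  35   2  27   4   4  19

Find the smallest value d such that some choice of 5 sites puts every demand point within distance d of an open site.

21

Open {A, B, C, D, E}.
  Farthest demand point is Z4 at distance 21 (to C); all others are ≤ 21.
With {A, B, C, D, F} the worst case is 21.
With {A, B, C, E, F} the worst case is 21.
No size-5 selection achieves below 21.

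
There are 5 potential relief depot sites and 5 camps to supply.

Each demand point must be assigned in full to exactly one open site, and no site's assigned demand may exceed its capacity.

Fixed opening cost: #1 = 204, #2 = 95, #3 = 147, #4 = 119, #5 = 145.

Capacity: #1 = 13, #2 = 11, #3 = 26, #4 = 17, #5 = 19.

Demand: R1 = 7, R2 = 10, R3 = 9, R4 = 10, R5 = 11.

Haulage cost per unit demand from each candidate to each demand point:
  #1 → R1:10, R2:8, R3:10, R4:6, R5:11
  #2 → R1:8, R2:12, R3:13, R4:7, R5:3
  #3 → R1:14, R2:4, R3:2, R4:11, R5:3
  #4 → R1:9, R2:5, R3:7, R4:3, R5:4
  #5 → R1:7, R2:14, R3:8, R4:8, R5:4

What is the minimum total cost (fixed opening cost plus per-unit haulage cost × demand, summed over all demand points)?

Open {#2, #3, #4}; cheapest assignment that respects the capacities:
  #2 (cap 11, load 11): R5 — cost 11×3 = 33
  #3 (cap 26, load 19): R2, R3 — cost 10×4 + 9×2 = 58
  #4 (cap 17, load 17): R1, R4 — cost 7×9 + 10×3 = 93
  Shipping 184, fixed 361 → total 545.
  Any other capacity-feasible assignment to {#2, #3, #4} ships for at least 184.
Compare {#3, #4, #5}: its best feasible assignment gives total 592.
Compare {#2, #3, #5}: its best feasible assignment gives total 607.
Every other set of open sites that can feasibly serve all demand totals ≥ 592 even under its best assignment. Minimum: 545.

545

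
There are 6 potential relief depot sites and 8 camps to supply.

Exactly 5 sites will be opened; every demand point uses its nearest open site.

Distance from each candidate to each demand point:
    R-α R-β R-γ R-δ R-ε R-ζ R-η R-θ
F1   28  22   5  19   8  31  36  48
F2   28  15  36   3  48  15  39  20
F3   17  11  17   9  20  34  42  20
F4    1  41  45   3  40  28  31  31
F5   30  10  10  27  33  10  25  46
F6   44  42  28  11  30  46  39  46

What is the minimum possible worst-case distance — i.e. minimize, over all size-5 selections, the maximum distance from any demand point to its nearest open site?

25

Open {F1, F2, F3, F4, F5}.
  Farthest demand point is R-η at distance 25 (to F5); all others are ≤ 25.
With {F1, F2, F3, F5, F6} the worst case is 25.
With {F1, F2, F4, F5, F6} the worst case is 25.
No size-5 selection achieves below 25.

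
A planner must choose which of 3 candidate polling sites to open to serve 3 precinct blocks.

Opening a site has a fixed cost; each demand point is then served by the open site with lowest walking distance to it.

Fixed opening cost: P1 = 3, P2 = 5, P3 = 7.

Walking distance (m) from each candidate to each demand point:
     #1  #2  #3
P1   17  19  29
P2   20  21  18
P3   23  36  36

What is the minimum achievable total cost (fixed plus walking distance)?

Open {P1, P2}: assign each demand point to its cheapest open site.
  #1→P1 17, #2→P1 19, #3→P2 18
  walking distance 54, fixed 8 → total 62.
Compare {P2}: walking distance 59 + fixed 5 = 64.
Compare {P1}: walking distance 65 + fixed 3 = 68.
Compare {P1, P2, P3}: walking distance 54 + fixed 15 = 69.
All other subsets cost ≥ 64. Minimum total cost: 62.

62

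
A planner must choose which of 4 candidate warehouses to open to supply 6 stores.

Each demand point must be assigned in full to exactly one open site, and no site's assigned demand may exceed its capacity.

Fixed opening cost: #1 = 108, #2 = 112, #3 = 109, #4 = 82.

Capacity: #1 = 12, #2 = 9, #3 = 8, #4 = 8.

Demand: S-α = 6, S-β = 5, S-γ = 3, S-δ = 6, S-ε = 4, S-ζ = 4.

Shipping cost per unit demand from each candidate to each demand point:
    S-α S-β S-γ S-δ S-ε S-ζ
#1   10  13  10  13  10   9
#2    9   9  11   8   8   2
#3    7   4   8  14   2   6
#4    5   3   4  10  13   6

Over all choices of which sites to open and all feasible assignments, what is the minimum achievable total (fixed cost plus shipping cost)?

496

Open {#1, #3, #4}; cheapest assignment that respects the capacities:
  #1 (cap 12, load 12): S-α, S-δ — cost 6×10 + 6×13 = 138
  #3 (cap 8, load 8): S-ε, S-ζ — cost 4×2 + 4×6 = 32
  #4 (cap 8, load 8): S-β, S-γ — cost 5×3 + 3×4 = 27
  Shipping 197, fixed 299 → total 496.
  Any other capacity-feasible assignment to {#1, #3, #4} ships for at least 197.
Compare {#1, #2, #4}: its best feasible assignment gives total 507.
Compare {#1, #2, #3}: its best feasible assignment gives total 551.
Every other set of open sites that can feasibly serve all demand totals ≥ 507 even under its best assignment. Minimum: 496.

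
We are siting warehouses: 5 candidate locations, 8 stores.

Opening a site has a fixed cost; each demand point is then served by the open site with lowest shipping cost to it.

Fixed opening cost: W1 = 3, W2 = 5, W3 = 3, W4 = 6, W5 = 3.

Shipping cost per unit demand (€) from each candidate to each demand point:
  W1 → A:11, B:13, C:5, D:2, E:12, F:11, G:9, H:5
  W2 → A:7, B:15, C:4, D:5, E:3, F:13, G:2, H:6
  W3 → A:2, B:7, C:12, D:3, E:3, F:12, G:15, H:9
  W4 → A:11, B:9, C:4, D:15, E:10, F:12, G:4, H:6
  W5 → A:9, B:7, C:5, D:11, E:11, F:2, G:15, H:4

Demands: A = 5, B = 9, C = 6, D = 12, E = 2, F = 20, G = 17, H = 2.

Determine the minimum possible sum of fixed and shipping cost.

Open {W1, W2, W3, W5}: assign each demand point to its cheapest open site.
  A→W3 5×2=10, B→W3 9×7=63, C→W2 6×4=24, D→W1 12×2=24, E→W2 2×3=6, F→W5 20×2=40, G→W2 17×2=34, H→W5 2×4=8
  shipping cost 209, fixed 14 → total 223.
Compare {W1, W2, W3, W4, W5}: shipping cost 209 + fixed 20 = 229.
Compare {W2, W3, W5}: shipping cost 221 + fixed 11 = 232.
Compare {W2, W3, W4, W5}: shipping cost 221 + fixed 17 = 238.
All other subsets cost ≥ 229. Minimum total cost: 223.

223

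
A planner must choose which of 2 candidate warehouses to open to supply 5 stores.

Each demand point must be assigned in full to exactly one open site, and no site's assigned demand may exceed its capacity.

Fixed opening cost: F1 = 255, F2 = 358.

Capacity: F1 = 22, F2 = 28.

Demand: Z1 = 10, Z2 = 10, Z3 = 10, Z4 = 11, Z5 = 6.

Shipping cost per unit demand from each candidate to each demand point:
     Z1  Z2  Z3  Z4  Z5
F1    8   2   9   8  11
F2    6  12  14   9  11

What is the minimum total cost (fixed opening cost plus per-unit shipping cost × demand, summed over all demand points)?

948

Open {F1, F2}; cheapest assignment that respects the capacities:
  F1 (cap 22, load 20): Z2, Z3 — cost 10×2 + 10×9 = 110
  F2 (cap 28, load 27): Z1, Z4, Z5 — cost 10×6 + 11×9 + 6×11 = 225
  Shipping 335, fixed 613 → total 948.
  Any other capacity-feasible assignment to {F1, F2} ships for at least 335.
Total demand is 47 and no other set of sites has combined capacity ≥ 47, so {F1, F2} is the only feasible choice of open sites. Minimum: 948.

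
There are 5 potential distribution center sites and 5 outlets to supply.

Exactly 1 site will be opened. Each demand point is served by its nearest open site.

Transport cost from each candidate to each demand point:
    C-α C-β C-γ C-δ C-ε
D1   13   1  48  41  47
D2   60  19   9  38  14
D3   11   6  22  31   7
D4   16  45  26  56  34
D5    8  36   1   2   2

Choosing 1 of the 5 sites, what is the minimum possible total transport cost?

49

Open {D5}.
  C-α→D5 8, C-β→D5 36, C-γ→D5 1, C-δ→D5 2, C-ε→D5 2  ⇒ total 49.
Compare {D3}: total 77.
Compare {D2}: total 140.
No size-1 selection does better; minimum is 49.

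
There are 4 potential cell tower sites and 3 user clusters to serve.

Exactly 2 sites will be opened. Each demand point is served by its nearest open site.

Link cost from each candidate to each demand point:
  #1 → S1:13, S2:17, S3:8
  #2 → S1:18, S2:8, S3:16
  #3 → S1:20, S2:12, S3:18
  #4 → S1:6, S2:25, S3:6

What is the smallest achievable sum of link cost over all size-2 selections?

20

Open {#2, #4}.
  S1→#4 6, S2→#2 8, S3→#4 6  ⇒ total 20.
Compare {#3, #4}: total 24.
Compare {#1, #2}: total 29.
No size-2 selection does better; minimum is 20.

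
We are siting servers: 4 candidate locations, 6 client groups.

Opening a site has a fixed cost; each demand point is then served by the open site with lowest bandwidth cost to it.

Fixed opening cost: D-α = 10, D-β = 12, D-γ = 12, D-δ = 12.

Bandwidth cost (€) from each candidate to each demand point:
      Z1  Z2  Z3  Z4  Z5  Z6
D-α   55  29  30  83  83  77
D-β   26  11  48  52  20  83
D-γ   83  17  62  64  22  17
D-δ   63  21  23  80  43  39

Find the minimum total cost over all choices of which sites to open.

Open {D-β, D-γ, D-δ}: assign each demand point to its cheapest open site.
  Z1→D-β 26, Z2→D-β 11, Z3→D-δ 23, Z4→D-β 52, Z5→D-β 20, Z6→D-γ 17
  bandwidth cost 149, fixed 36 → total 185.
Compare {D-α, D-β, D-γ}: bandwidth cost 156 + fixed 34 = 190.
Compare {D-β, D-δ}: bandwidth cost 171 + fixed 24 = 195.
Compare {D-α, D-β, D-γ, D-δ}: bandwidth cost 149 + fixed 46 = 195.
All other subsets cost ≥ 190. Minimum total cost: 185.

185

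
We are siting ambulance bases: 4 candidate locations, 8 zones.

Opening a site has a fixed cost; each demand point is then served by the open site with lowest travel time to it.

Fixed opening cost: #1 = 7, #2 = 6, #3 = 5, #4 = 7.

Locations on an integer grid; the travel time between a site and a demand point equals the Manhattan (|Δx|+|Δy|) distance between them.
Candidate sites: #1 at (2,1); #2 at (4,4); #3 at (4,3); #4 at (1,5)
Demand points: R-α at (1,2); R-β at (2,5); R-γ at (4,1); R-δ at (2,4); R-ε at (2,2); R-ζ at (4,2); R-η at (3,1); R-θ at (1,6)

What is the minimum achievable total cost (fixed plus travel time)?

Open {#1, #4}: assign each demand point to its cheapest open site.
  R-α→#1 2, R-β→#4 1, R-γ→#1 2, R-δ→#4 2, R-ε→#1 1, R-ζ→#1 3, R-η→#1 1, R-θ→#4 1
  travel time 13, fixed 14 → total 27.
Compare {#3, #4}: travel time 16 + fixed 12 = 28.
Compare {#1}: travel time 22 + fixed 7 = 29.
Compare {#1, #3, #4}: travel time 11 + fixed 19 = 30.
All other subsets cost ≥ 28. Minimum total cost: 27.

27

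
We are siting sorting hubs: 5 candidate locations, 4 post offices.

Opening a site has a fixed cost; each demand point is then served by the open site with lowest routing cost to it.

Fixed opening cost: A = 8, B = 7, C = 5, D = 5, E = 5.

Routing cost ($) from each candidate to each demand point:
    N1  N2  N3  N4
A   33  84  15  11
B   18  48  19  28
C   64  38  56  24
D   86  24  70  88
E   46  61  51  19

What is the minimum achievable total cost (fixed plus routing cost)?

88

Open {A, B, D}: assign each demand point to its cheapest open site.
  N1→B 18, N2→D 24, N3→A 15, N4→A 11
  routing cost 68, fixed 20 → total 88.
Compare {A, B, C, D}: routing cost 68 + fixed 25 = 93.
Compare {A, B, D, E}: routing cost 68 + fixed 25 = 93.
Compare {A, D}: routing cost 83 + fixed 13 = 96.
All other subsets cost ≥ 93. Minimum total cost: 88.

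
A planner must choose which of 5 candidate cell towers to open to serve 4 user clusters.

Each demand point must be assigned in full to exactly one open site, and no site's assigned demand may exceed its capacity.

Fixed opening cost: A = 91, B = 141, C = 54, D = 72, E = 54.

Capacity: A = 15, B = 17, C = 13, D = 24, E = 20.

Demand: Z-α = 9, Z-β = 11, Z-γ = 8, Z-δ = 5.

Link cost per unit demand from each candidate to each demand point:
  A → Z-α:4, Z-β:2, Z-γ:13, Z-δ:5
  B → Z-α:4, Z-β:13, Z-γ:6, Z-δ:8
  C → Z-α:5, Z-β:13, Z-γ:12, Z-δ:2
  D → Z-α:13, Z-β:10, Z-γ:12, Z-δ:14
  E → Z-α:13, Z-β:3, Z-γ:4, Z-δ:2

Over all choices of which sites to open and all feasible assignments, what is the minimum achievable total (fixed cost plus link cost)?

271

Open {A, E}; cheapest assignment that respects the capacities:
  A (cap 15, load 14): Z-α, Z-δ — cost 9×4 + 5×5 = 61
  E (cap 20, load 19): Z-β, Z-γ — cost 11×3 + 8×4 = 65
  Shipping 126, fixed 145 → total 271.
  Any other capacity-feasible assignment to {A, E} ships for at least 126.
Compare {A, C, E}: its best feasible assignment gives total 308.
Compare {B, E}: its best feasible assignment gives total 322.
Every other set of open sites that can feasibly serve all demand totals ≥ 308 even under its best assignment. Minimum: 271.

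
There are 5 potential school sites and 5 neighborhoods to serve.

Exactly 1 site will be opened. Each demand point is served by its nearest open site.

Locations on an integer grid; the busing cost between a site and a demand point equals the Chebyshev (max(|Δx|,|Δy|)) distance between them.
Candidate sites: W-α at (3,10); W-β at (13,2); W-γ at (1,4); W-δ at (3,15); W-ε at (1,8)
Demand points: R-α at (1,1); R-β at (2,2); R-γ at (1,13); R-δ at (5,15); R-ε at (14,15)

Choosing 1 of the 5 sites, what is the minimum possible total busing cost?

36

Open {W-α}.
  R-α→W-α 9, R-β→W-α 8, R-γ→W-α 3, R-δ→W-α 5, R-ε→W-α 11  ⇒ total 36.
Compare {W-γ}: total 38.
Compare {W-ε}: total 38.
No size-1 selection does better; minimum is 36.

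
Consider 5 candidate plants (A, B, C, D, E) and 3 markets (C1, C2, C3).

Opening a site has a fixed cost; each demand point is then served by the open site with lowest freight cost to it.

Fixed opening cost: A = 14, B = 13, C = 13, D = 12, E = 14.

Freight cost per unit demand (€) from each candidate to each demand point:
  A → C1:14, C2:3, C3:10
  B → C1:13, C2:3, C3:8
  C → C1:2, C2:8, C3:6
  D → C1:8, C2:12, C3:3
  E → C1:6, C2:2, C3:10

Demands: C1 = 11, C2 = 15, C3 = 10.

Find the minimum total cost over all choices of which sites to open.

Open {C, D, E}: assign each demand point to its cheapest open site.
  C1→C 11×2=22, C2→E 15×2=30, C3→D 10×3=30
  freight cost 82, fixed 39 → total 121.
Compare {B, C, D, E}: freight cost 82 + fixed 52 = 134.
Compare {B, C, D}: freight cost 97 + fixed 38 = 135.
Compare {A, C, D, E}: freight cost 82 + fixed 53 = 135.
All other subsets cost ≥ 134. Minimum total cost: 121.

121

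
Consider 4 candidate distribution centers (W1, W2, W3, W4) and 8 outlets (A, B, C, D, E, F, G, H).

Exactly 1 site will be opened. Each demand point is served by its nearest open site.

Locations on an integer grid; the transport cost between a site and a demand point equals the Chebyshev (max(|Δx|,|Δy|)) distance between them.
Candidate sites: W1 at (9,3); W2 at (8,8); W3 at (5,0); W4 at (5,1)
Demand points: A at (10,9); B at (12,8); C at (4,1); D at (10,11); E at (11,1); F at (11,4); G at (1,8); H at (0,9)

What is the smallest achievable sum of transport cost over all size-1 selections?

Open {W2}.
  A→W2 2, B→W2 4, C→W2 7, D→W2 3, E→W2 7, F→W2 4, G→W2 7, H→W2 8  ⇒ total 42.
Compare {W1}: total 45.
Compare {W4}: total 53.
No size-1 selection does better; minimum is 42.

42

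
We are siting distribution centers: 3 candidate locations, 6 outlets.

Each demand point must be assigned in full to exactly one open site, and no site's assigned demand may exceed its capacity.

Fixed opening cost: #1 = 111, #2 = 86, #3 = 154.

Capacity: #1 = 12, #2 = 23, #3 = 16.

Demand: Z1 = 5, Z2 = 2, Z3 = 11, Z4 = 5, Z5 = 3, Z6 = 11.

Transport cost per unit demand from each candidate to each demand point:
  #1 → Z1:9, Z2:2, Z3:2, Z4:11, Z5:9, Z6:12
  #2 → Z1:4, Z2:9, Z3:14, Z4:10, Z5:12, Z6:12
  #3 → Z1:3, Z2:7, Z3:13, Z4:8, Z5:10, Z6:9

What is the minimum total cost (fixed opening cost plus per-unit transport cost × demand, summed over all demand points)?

586

Open {#1, #2, #3}; cheapest assignment that respects the capacities:
  #1 (cap 12, load 11): Z3 — cost 11×2 = 22
  #2 (cap 23, load 10): Z1, Z2, Z5 — cost 5×4 + 2×9 + 3×12 = 74
  #3 (cap 16, load 16): Z4, Z6 — cost 5×8 + 11×9 = 139
  Shipping 235, fixed 351 → total 586.
  Any other capacity-feasible assignment to {#1, #2, #3} ships for at least 235.
Compare {#2, #3}: its best feasible assignment gives total 607.
Every other set of open sites that can feasibly serve all demand totals ≥ 607 even under its best assignment. Minimum: 586.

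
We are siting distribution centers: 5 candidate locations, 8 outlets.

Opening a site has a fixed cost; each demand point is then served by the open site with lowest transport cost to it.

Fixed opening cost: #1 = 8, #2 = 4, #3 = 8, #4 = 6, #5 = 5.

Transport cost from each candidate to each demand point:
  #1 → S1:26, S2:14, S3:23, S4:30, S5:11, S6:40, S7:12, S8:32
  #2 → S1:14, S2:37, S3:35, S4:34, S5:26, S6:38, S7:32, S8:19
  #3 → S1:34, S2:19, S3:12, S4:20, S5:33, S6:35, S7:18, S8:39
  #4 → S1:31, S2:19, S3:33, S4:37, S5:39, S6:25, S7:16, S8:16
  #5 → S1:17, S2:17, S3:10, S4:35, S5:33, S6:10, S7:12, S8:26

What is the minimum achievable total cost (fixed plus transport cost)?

Open {#1, #2, #3, #5}: assign each demand point to its cheapest open site.
  S1→#2 14, S2→#1 14, S3→#5 10, S4→#3 20, S5→#1 11, S6→#5 10, S7→#1 12, S8→#2 19
  transport cost 110, fixed 25 → total 135.
Compare {#1, #2, #5}: transport cost 120 + fixed 17 = 137.
Compare {#1, #3, #4, #5}: transport cost 110 + fixed 27 = 137.
Compare {#1, #2, #3, #4, #5}: transport cost 107 + fixed 31 = 138.
All other subsets cost ≥ 137. Minimum total cost: 135.

135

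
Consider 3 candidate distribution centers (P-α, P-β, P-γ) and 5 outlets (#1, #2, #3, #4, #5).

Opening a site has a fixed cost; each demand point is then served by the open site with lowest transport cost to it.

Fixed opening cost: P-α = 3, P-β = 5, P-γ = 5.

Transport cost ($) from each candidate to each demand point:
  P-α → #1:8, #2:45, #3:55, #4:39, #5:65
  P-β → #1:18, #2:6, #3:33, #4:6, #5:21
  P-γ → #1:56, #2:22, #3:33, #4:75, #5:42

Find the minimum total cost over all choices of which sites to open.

82

Open {P-α, P-β}: assign each demand point to its cheapest open site.
  #1→P-α 8, #2→P-β 6, #3→P-β 33, #4→P-β 6, #5→P-β 21
  transport cost 74, fixed 8 → total 82.
Compare {P-α, P-β, P-γ}: transport cost 74 + fixed 13 = 87.
Compare {P-β}: transport cost 84 + fixed 5 = 89.
Compare {P-β, P-γ}: transport cost 84 + fixed 10 = 94.
All other subsets cost ≥ 87. Minimum total cost: 82.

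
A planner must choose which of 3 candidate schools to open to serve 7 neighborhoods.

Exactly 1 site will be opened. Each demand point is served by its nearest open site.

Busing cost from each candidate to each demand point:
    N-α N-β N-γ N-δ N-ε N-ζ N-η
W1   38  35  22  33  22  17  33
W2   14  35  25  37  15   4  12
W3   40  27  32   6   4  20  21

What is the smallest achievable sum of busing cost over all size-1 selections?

Open {W2}.
  N-α→W2 14, N-β→W2 35, N-γ→W2 25, N-δ→W2 37, N-ε→W2 15, N-ζ→W2 4, N-η→W2 12  ⇒ total 142.
Compare {W3}: total 150.
Compare {W1}: total 200.

142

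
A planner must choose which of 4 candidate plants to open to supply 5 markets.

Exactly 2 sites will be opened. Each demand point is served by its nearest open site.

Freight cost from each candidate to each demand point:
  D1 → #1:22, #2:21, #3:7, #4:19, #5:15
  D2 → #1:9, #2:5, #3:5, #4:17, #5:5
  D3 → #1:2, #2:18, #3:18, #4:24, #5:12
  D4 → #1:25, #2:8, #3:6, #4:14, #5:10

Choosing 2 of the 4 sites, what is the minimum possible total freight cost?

Open {D2, D3}.
  #1→D3 2, #2→D2 5, #3→D2 5, #4→D2 17, #5→D2 5  ⇒ total 34.
Compare {D2, D4}: total 38.
Compare {D3, D4}: total 40.
No size-2 selection does better; minimum is 34.

34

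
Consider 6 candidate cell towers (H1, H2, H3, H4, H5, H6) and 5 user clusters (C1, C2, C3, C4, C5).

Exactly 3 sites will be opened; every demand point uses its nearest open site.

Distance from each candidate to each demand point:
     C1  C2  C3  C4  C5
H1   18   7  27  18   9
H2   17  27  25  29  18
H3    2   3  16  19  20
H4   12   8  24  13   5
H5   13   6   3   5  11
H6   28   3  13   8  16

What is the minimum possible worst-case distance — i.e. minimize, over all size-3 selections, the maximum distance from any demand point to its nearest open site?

Open {H3, H4, H5}.
  Farthest demand point is C4 at distance 5 (to H5); all others are ≤ 5.
With {H1, H3, H5} the worst case is 9.
With {H2, H3, H5} the worst case is 11.
No size-3 selection achieves below 5.

5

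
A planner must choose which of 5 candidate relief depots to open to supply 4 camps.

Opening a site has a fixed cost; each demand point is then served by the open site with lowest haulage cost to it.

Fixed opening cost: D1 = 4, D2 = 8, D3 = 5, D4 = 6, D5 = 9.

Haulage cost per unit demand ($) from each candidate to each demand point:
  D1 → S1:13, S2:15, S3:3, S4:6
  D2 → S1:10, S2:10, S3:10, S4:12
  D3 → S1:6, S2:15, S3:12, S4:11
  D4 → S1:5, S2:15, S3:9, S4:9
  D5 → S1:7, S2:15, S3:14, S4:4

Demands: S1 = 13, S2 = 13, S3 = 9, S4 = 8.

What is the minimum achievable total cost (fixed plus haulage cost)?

281

Open {D1, D2, D4, D5}: assign each demand point to its cheapest open site.
  S1→D4 13×5=65, S2→D2 13×10=130, S3→D1 9×3=27, S4→D5 8×4=32
  haulage cost 254, fixed 27 → total 281.
Compare {D1, D2, D3, D4, D5}: haulage cost 254 + fixed 32 = 286.
Compare {D1, D2, D4}: haulage cost 270 + fixed 18 = 288.
Compare {D1, D2, D3, D4}: haulage cost 270 + fixed 23 = 293.
All other subsets cost ≥ 286. Minimum total cost: 281.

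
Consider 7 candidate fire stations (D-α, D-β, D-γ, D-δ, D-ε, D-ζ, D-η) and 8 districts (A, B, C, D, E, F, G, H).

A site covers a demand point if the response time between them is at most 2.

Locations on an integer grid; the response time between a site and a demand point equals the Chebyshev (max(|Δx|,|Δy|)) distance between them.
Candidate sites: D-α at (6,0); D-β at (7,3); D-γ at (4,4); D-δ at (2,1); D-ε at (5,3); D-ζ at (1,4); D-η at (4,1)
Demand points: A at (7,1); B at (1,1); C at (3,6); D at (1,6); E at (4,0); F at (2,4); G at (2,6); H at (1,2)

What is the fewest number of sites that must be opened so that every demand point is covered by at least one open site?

Coverage sets (demand points within 2 of each site):
  D-α: {A, E}
  D-β: {A}
  D-γ: {C, F, G}
  D-δ: {B, E, H}
  D-ε: {A}
  D-ζ: {C, D, F, G, H}
  D-η: {E}
No 2 sites suffice: every size-2 union leaves at least one demand point uncovered.
But {D-α, D-δ, D-ζ} covers everything, so the minimum is 3.

3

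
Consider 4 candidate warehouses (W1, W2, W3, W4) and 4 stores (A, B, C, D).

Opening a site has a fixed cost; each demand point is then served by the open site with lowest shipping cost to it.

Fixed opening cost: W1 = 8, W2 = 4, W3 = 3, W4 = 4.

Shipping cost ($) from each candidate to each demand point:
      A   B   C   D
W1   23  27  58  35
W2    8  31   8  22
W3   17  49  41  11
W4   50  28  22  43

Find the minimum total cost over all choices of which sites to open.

65

Open {W2, W3}: assign each demand point to its cheapest open site.
  A→W2 8, B→W2 31, C→W2 8, D→W3 11
  shipping cost 58, fixed 7 → total 65.
Compare {W2, W3, W4}: shipping cost 55 + fixed 11 = 66.
Compare {W1, W2, W3}: shipping cost 54 + fixed 15 = 69.
Compare {W2}: shipping cost 69 + fixed 4 = 73.
All other subsets cost ≥ 66. Minimum total cost: 65.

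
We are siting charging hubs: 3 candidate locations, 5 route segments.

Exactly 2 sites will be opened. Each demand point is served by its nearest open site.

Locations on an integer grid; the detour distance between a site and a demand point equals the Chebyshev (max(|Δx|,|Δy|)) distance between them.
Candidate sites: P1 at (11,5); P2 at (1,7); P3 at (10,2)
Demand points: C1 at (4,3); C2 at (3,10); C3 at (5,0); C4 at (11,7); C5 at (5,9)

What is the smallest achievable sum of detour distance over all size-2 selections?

19

Open {P1, P2}.
  C1→P2 4, C2→P2 3, C3→P1 6, C4→P1 2, C5→P2 4  ⇒ total 19.
Compare {P2, P3}: total 21.
Compare {P1, P3}: total 27.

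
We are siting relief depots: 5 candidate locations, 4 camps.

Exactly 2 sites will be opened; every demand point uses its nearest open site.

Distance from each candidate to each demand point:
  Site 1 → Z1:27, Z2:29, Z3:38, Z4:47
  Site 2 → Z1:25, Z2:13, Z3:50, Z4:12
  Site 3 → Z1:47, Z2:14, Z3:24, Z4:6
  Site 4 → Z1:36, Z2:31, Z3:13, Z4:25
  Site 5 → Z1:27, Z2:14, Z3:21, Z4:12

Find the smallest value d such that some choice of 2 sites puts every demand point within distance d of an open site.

25

Open {Site 2, Site 3}.
  Farthest demand point is Z1 at distance 25 (to Site 2); all others are ≤ 25.
With {Site 2, Site 4} the worst case is 25.
With {Site 2, Site 5} the worst case is 25.
No size-2 selection achieves below 25.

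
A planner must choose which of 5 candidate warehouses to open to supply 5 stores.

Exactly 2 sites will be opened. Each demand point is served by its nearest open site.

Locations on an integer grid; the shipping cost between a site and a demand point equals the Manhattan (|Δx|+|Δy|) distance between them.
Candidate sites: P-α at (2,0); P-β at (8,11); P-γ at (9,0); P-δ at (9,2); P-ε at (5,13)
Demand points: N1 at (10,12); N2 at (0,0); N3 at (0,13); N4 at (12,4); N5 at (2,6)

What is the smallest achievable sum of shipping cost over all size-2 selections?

Open {P-α, P-β}.
  N1→P-β 3, N2→P-α 2, N3→P-β 10, N4→P-β 11, N5→P-α 6  ⇒ total 32.
Compare {P-α, P-ε}: total 33.
Compare {P-γ, P-ε}: total 37.
No size-2 selection does better; minimum is 32.

32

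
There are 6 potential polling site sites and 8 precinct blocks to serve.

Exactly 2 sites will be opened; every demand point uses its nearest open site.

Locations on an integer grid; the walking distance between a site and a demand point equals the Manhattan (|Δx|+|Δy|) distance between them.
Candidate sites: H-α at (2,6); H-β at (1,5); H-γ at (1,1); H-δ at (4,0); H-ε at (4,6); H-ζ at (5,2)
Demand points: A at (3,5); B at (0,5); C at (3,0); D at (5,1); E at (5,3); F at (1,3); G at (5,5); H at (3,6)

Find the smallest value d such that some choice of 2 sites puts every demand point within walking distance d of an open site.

4

Open {H-α, H-δ}.
  Farthest demand point is E at walking distance 4 (to H-δ); all others are ≤ 4.
With {H-α, H-ζ} the worst case is 4.
With {H-β, H-δ} the worst case is 4.
No size-2 selection achieves below 4.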